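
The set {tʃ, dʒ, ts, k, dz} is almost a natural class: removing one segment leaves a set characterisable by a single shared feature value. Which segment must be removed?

k

/ts, tʃ, dz, dʒ/ are all [+delayed release], but /k/ (voiceless velar stop) is [−delayed release]. No other single segment can be removed to leave a set sharing one feature value that the removed segment lacks, so /k/ is the odd one out.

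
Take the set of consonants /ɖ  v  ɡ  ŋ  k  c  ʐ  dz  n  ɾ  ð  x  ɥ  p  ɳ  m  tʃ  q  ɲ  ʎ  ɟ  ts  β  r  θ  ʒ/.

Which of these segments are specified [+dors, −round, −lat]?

ɡ, ŋ, k, c, x, q, ɲ, ɟ

Among the inventory, the [+dorsal] segments are /ɡ, ŋ, k, c, x, ɥ, q, ɲ, ʎ, ɟ/.
Then [−round] gives /ɡ, ŋ, k, c, x, q, ɲ, ʎ, ɟ/.
Intersecting with [−lateral] leaves /ɡ, ŋ, k, c, x, q, ɲ, ɟ/.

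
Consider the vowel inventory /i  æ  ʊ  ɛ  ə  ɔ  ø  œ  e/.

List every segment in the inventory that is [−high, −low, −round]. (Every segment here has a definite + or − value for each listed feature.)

ɛ, ə, e

Among the inventory, the [−high] segments are /æ, ɛ, ə, ɔ, ø, œ, e/.
Intersecting with [−low] gives /ɛ, ə, ɔ, ø, œ, e/.
Intersecting with [−round] leaves /ɛ, ə, e/.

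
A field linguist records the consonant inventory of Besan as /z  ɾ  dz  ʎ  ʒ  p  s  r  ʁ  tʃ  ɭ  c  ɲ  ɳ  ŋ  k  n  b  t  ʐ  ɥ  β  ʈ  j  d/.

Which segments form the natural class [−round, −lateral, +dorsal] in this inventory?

Among the inventory, the [−round] segments are /z, ɾ, dz, ʎ, ʒ, p, s, r, ʁ, tʃ, ɭ, c, ɲ, ɳ, ŋ, k, n, b, t, ʐ, β, ʈ, j, d/.
Within that set, [−lateral] gives /z, ɾ, dz, ʒ, p, s, r, ʁ, tʃ, c, ɲ, ɳ, ŋ, k, n, b, t, ʐ, β, ʈ, j, d/.
Then [+dorsal] leaves /ʁ, c, ɲ, ŋ, k, j/.

ʁ, c, ɲ, ŋ, k, j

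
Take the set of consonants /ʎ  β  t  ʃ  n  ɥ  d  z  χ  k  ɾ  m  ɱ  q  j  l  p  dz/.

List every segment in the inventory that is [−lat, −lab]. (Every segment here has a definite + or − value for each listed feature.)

t, ʃ, n, d, z, χ, k, ɾ, q, j, dz

Eliminate segments failing any feature: /ʎ, l/ are [+lateral]; /β, ɥ, m, ɱ, p/ are [+labial]. The remaining /t, ʃ, n, d, z, χ, k, ɾ, q, j, dz/ satisfy [−lateral], [−labial].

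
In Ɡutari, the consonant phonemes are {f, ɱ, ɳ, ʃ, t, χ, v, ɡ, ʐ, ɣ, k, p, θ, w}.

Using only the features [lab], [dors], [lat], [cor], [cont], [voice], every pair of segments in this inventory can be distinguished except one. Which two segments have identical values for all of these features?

θ, ʃ

Both /θ/ and /ʃ/ are [−labial], [−dorsal], [−lateral], [+coronal], [+continuant], [−voice]. Since the list omits [strident] and [anterior] — which do distinguish the voiceless dental fricative from the voiceless postalveolar fricative — this pair collapses; all other pairs remain distinct.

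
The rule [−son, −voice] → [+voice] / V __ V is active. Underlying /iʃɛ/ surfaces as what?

[iʒɛ]

The only segment in the rule's environment that also matches [−son, −voice] is /ʃ/. Applying [+voice] turns the voiceless postalveolar fricative into /ʒ/ (voiced postalveolar fricative), giving [iʒɛ].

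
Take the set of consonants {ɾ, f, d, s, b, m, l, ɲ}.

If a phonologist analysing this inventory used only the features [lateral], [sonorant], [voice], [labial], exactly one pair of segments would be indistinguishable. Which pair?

ɲ, ɾ

On the given features, /ɲ/ and /ɾ/ have an identical profile: [-lateral], [+sonorant], [+voice], [-labial]. No other two segments in the inventory coincide on all 4 features. (They do differ in [nasal] and [dorsal], which are not among the given features.)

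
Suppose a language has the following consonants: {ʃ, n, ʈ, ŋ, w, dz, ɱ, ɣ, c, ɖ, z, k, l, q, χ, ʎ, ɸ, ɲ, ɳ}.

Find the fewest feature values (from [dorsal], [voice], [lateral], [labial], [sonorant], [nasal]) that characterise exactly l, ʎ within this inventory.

/l, ʎ/ are exactly the [+lateral] segments in the inventory, so a single feature suffices.

[+lateral]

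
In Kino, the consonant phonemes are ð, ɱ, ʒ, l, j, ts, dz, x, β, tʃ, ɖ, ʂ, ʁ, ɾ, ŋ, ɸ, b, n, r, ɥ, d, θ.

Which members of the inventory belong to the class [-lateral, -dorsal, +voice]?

ð, ɱ, ʒ, dz, β, ɖ, ɾ, b, n, r, d

Eliminate segments failing any feature: /l/ is [+lateral]; /j, x, ʁ, ŋ, ɥ/ are [+dorsal]; /ts, tʃ, ʂ, ɸ, θ/ are [-voice]. The remaining /ð, ɱ, ʒ, dz, β, ɖ, ɾ, b, n, r, d/ satisfy [-lateral], [-dorsal], [+voice].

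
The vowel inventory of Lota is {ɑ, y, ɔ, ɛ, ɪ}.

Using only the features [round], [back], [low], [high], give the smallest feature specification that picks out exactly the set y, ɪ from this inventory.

[+high]

The target set is precisely the extension of [+high] in this inventory.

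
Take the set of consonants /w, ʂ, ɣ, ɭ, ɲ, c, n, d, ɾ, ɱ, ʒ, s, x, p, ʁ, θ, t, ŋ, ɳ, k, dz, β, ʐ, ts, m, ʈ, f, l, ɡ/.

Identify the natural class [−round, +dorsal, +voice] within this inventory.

ɣ, ɲ, ʁ, ŋ, ɡ

Eliminate segments failing any feature: /w/ is [+round]; /ʂ, ɭ, n, d, ɾ, ɱ, ʒ, s, p, θ, t, ɳ, dz, β, ʐ, ts, m, ʈ, f, l/ are [−dorsal]; /c, x, k/ are [−voice]. The remaining /ɣ, ɲ, ʁ, ŋ, ɡ/ satisfy [−round], [+dorsal], [+voice].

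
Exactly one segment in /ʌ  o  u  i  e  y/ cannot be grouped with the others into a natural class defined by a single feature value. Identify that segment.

ʌ

[tense] groups all but one: /e, o, i, u, y/ share [+tense] while /ʌ/ (mid back unrounded lax vowel) alone is [-tense]. Removing any other segment would not leave a single-feature class that excludes it.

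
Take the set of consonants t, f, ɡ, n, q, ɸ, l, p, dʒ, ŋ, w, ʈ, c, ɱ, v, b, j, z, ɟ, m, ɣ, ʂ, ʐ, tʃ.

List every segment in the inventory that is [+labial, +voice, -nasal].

w, v, b

Checking each segment against [+labial], [+voice], [-nasal]: /w/ (labial-velar glide), /v/ (voiced labiodental fricative), /b/ (voiced bilabial stop) satisfy every feature; every other segment in the inventory fails at least one.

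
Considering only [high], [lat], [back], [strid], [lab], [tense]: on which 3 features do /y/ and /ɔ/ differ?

The two segments share [−lateral], [−strident], [+labial]. The only features from the list on which they differ: /y/ is [+high] while /ɔ/ is [−high]; /y/ is [−back] while /ɔ/ is [+back]; /y/ is [+tense] while /ɔ/ is [−tense].

[high], [back], [tense]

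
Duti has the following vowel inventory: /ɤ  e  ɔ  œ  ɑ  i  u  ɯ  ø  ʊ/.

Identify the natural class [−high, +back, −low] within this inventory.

ɤ, ɔ

Checking each segment against [−high], [+back], [−low]: /ɤ/ (mid back unrounded tense vowel), /ɔ/ (mid back rounded lax vowel) satisfy every feature; every other segment in the inventory fails at least one.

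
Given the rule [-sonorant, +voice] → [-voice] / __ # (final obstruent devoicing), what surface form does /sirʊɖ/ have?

[sirʊʈ]

The only segment in the rule's environment that also matches [-sonorant, +voice] is /ɖ/. Applying [-voice] turns the voiced retroflex stop into /ʈ/ (voiceless retroflex stop), giving [sirʊʈ].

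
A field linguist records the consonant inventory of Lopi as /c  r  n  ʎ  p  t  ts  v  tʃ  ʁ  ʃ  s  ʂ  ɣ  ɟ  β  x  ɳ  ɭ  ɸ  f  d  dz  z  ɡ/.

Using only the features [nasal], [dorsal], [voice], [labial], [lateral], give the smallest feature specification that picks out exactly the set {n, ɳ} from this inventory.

Every target segment is [+nasal] and no other inventory member is, so one feature is enough.

[+nasal]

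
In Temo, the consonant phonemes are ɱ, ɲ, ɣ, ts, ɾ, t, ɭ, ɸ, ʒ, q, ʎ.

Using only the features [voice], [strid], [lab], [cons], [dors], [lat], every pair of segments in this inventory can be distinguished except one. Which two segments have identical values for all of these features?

Both /ɣ/ and /ɲ/ are [+voice], [-strident], [-labial], [+consonantal], [+dorsal], [-lateral]. Since the list omits [sonorant], [nasal], [continuant] and [back] — which do distinguish the voiced velar fricative from the palatal nasal — this pair collapses; all other pairs remain distinct.

ɣ, ɲ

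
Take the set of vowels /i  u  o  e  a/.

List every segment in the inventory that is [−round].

i, e, a

The feature [round] marks segments produced with lip rounding. In this inventory /i, e, a/ lack that property, so they are [−round]; /u, o/ are [+round].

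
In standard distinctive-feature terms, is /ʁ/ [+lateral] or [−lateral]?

[−lateral]

As the voiced uvular fricative, /ʁ/ is [−lateral].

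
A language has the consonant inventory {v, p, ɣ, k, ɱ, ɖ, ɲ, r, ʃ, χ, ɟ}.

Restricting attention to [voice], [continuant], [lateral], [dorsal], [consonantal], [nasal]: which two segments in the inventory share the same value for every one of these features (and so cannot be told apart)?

Both /r/ and /v/ are [+voice], [+continuant], [−lateral], [−dorsal], [+consonantal], [−nasal]. Since the list omits [sonorant], [labial] and [coronal] — which do distinguish the alveolar trill from the voiced labiodental fricative — this pair collapses; all other pairs remain distinct.

r, v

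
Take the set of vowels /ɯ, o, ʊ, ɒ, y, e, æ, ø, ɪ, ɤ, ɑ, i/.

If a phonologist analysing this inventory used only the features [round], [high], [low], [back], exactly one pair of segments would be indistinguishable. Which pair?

/i/ (high front unrounded tense vowel) and /ɪ/ (high front unrounded lax vowel) are both [−round], [+high], [−low], [−back], so none of the listed features separates them. (They do differ in [tense], which is not among the given features.) Every other pair in the inventory differs on at least one listed feature.

i, ɪ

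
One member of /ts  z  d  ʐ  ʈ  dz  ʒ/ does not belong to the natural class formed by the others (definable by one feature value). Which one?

ʒ

The remaining segments after removing /ʒ/ share [−distributed]; /ʒ/ (voiced postalveolar fricative) is [+distributed]. For every other candidate removal, the leftover set fails to share any single feature value that the removed segment lacks.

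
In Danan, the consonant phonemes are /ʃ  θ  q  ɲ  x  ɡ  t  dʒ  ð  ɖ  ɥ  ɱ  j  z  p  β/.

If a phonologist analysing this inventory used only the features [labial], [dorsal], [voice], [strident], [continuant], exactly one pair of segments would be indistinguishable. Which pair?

On the given features, /ɡ/ and /ɲ/ have an identical profile: [−labial], [+dorsal], [+voice], [−strident], [−continuant]. No other two segments in the inventory coincide on all 5 features. (They do differ in [sonorant], [nasal] and [back], which are not among the given features.)

ɡ, ɲ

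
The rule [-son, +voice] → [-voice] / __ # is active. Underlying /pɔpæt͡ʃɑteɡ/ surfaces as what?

Only the final segment /ɡ/ is both word-final and matches the structural description. It is a voiced velar stop, so [-son, +voice] holds; changing it to [-voice] with all other features held fixed yields /k/ (voiceless velar stop). No other segment meets both the structural description and the environment, so the output is [pɔpæt͡ʃɑtek].

[pɔpæt͡ʃɑtek]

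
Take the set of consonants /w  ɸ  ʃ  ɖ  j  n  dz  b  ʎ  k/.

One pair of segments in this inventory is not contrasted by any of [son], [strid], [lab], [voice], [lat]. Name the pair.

n, j

On the given features, /n/ and /j/ have an identical profile: [+sonorant], [−strident], [−labial], [+voice], [−lateral]. No other two segments in the inventory coincide on all 5 features. (They do differ in [nasal], [continuant] and [dorsal], which are not among the given features.)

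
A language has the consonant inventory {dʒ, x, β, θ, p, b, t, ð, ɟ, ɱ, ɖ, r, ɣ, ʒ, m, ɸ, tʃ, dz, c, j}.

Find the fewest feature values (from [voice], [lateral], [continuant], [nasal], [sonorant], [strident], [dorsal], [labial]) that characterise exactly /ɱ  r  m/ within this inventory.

The class [+sonorant], [−dorsal] has exactly /ɱ, r, m/ as its extension in this inventory. No smaller conjunction from the listed features achieves this: [−dorsal] alone would also admit /dʒ, β, θ, p, …/; [+sonorant] alone would also admit /j/; and checking the remaining single features turns up none with this extension.

[+sonorant, −dorsal]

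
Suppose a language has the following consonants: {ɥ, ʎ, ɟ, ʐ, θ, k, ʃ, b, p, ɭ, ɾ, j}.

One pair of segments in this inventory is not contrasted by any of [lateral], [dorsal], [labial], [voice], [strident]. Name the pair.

j, ɟ

/j/ (palatal glide) and /ɟ/ (voiced palatal stop) are both [-lateral], [+dorsal], [-labial], [+voice], [-strident], so none of the listed features separates them. (They do differ in [sonorant] and [continuant], which are not among the given features.) Every other pair in the inventory differs on at least one listed feature.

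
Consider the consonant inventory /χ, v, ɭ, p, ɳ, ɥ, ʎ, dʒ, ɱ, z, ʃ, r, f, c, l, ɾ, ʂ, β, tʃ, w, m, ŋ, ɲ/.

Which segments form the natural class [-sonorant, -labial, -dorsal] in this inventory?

Checking each segment against [-sonorant], [-labial], [-dorsal]: /dʒ/ (voiced postalveolar affricate), /z/ (voiced alveolar fricative), /ʃ/ (voiceless postalveolar fricative), /ʂ/ (voiceless retroflex fricative), /tʃ/ (voiceless postalveolar affricate) satisfy every feature; every other segment in the inventory fails at least one.

dʒ, z, ʃ, ʂ, tʃ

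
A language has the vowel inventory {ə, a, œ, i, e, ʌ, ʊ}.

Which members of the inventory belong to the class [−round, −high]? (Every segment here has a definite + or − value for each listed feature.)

ə, a, e, ʌ

Checking each segment against [−round], [−high]: /ə/ (mid central vowel (schwa)), /a/ (low unrounded vowel), /e/ (mid front unrounded tense vowel), /ʌ/ (mid back unrounded lax vowel) satisfy every feature; every other segment in the inventory fails at least one.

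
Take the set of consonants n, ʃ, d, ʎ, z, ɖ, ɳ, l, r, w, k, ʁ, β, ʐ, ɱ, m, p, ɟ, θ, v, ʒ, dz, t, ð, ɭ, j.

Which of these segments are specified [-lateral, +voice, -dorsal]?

Eliminate segments failing any feature: /ʃ, k, p, θ, t/ are [-voice]; /ʎ, l, ɭ/ are [+lateral]; /w, ʁ, ɟ, j/ are [+dorsal]. The remaining /n, d, z, ɖ, ɳ, r, β, ʐ, ɱ, m, v, ʒ, dz, ð/ satisfy [-lateral], [+voice], [-dorsal].

n, d, z, ɖ, ɳ, r, β, ʐ, ɱ, m, v, ʒ, dz, ð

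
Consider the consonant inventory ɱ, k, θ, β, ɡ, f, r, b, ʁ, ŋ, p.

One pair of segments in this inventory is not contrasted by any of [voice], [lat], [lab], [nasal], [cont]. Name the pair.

/r/ (alveolar trill) and /ʁ/ (voiced uvular fricative) are both [+voice], [-lateral], [-labial], [-nasal], [+continuant], so none of the listed features separates them. (They do differ in [coronal] and [dorsal], which are not among the given features.) Every other pair in the inventory differs on at least one listed feature.

r, ʁ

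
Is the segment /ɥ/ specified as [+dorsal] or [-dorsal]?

/ɥ/ is the labial-palatal glide. The feature [dorsal] marks segments articulated with the tongue body; /ɥ/ has this property, so it is [+dorsal].

[+dorsal]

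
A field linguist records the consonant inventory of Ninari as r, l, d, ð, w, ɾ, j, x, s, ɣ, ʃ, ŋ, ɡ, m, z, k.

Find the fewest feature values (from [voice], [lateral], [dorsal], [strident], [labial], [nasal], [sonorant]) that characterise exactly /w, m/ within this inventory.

[+labial]

Every target segment is [+labial] and no other inventory member is, so one feature is enough.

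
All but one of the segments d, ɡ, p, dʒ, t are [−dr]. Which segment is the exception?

/dʒ/ is the voiced postalveolar affricate, which is [+delayed release]; the rest — /t, ɡ, p, d/ — are [−delayed release].

dʒ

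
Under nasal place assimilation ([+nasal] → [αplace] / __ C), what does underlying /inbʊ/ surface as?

[imbʊ]

/n/ sits before the [+labial] consonant /b/, so it takes on [+labial] and surfaces as /m/. The rest of the form is unaffected: [imbʊ].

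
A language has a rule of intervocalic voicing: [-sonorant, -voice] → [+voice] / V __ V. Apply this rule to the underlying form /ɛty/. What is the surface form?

[ɛdy]

Only /t/ occurs between two vowels (/ɛ/ __ /y/) and matches the structural description. It is a voiceless alveolar stop, so [-sonorant, -voice] holds; changing it to [+voice] with all other features held fixed yields /d/ (voiced alveolar stop). No other segment meets both the structural description and the environment, so the output is [ɛdy].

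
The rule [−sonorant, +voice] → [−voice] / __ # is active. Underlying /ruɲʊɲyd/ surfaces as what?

The only segment in the rule's environment that also matches [−sonorant, +voice] is /d/. Applying [−voice] turns the voiced alveolar stop into /t/ (voiceless alveolar stop), giving [ruɲʊɲyt].

[ruɲʊɲyt]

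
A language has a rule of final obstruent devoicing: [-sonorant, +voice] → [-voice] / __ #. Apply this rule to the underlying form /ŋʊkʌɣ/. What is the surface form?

[ŋʊkʌx]

/ɣ/ satisfies [-sonorant, +voice] and sits in __ #. The [-voice] counterpart of the voiced velar fricative is /x/. Other segments in /ŋʊkʌɣ/ either fail the structural description or are not in the environment, so the surface form is [ŋʊkʌx].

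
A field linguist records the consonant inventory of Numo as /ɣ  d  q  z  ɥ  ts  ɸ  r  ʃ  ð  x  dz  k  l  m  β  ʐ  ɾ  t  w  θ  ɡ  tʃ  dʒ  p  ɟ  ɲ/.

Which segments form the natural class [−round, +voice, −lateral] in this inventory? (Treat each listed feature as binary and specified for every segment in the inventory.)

Eliminate segments failing any feature: /q, ts, ɸ, ʃ, x, k, t, θ, tʃ, p/ are [−voice]; /ɥ, w/ are [+round]; /l/ is [+lateral]. The remaining /ɣ, d, z, r, ð, dz, m, β, ʐ, ɾ, ɡ, dʒ, ɟ, ɲ/ satisfy [−round], [+voice], [−lateral].

ɣ, d, z, r, ð, dz, m, β, ʐ, ɾ, ɡ, dʒ, ɟ, ɲ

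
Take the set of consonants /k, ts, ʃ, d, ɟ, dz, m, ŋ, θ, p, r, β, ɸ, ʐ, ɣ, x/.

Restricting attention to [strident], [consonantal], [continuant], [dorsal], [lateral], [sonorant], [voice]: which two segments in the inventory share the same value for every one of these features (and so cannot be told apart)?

θ, ɸ

On the given features, /θ/ and /ɸ/ have an identical profile: [-strident], [+consonantal], [+continuant], [-dorsal], [-lateral], [-sonorant], [-voice]. No other two segments in the inventory coincide on all 7 features. (They do differ in [labial] and [coronal], which are not among the given features.)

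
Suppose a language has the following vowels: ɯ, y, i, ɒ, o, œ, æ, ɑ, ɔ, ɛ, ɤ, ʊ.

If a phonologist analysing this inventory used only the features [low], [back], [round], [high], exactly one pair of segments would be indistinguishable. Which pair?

o, ɔ

Both /o/ and /ɔ/ are [−low], [+back], [+round], [−high]. Since the list omits [tense] — which does distinguish the mid back rounded tense vowel from the mid back rounded lax vowel — this pair collapses; all other pairs remain distinct.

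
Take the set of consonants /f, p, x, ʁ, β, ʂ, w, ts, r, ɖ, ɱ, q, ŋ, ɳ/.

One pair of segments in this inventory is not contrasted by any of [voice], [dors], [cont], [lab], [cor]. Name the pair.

ɖ, ɳ

Both /ɖ/ and /ɳ/ are [+voice], [-dorsal], [-continuant], [-labial], [+coronal]. Since the list omits [sonorant] and [nasal] — which do distinguish the voiced retroflex stop from the retroflex nasal — this pair collapses; all other pairs remain distinct.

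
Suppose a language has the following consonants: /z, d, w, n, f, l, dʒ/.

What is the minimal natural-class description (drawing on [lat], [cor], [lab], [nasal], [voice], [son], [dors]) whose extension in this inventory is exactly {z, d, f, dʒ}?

[−son]

The target set is precisely the extension of [−sonorant] in this inventory.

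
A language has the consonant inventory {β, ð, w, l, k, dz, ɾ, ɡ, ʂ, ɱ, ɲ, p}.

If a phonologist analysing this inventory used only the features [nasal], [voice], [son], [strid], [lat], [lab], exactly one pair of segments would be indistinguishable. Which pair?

ɡ, ð

On the given features, /ɡ/ and /ð/ have an identical profile: [-nasal], [+voice], [-sonorant], [-strident], [-lateral], [-labial]. No other two segments in the inventory coincide on all 6 features. (They do differ in [continuant], [coronal] and [dorsal], which are not among the given features.)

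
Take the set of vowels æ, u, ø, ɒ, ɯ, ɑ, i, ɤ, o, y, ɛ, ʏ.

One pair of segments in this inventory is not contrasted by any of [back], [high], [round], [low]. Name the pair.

/y/ (high front rounded tense vowel) and /ʏ/ (high front rounded lax vowel) are both [−back], [+high], [+round], [−low], so none of the listed features separates them. (They do differ in [tense], which is not among the given features.) Every other pair in the inventory differs on at least one listed feature.

y, ʏ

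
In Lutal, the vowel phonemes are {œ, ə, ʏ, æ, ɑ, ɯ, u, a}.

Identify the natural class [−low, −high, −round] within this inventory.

Among the inventory, the [−low] segments are /œ, ə, ʏ, ɯ, u/.
Of those, [−high] gives /œ, ə/.
Then [−round] leaves /ə/.

ə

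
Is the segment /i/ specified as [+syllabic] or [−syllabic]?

[+syllabic]

/i/ is the high front unrounded tense vowel. The feature [syllabic] marks segments able to form a syllable nucleus; /i/ has this property, so it is [+syllabic].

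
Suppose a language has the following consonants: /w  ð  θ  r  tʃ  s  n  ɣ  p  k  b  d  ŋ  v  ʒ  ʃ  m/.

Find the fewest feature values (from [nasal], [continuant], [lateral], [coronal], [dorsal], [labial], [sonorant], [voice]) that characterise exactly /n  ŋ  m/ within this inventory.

The target set is precisely the extension of [+nasal] in this inventory.

[+nasal]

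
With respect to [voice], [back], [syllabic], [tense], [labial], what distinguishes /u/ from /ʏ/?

[back], [tense]

The two segments share [+voice], [+syllabic], [+labial]. The only features from the list on which they differ: /u/ is [+back] while /ʏ/ is [-back]; /u/ is [+tense] while /ʏ/ is [-tense].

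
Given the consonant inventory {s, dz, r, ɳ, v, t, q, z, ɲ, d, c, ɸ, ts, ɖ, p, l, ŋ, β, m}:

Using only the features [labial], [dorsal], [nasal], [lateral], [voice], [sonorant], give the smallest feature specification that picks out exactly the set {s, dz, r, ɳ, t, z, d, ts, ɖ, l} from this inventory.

[−labial, −dorsal]

Every target segment is [−labial], [−dorsal]; each remaining inventory member fails at least one of these. Each conjunct is needed — [−dorsal] alone would also admit /v, ɸ, p, β, …/; [−labial] alone would also admit /q, ɲ, c, ŋ/ — and no other single listed feature has exactly this extension, so two is the minimum.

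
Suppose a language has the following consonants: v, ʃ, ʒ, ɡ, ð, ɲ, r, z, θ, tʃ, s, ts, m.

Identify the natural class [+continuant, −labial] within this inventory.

ʃ, ʒ, ð, r, z, θ, s

Eliminate segments failing any feature: /v/ is [+labial]; /ɡ, ɲ, tʃ, ts, m/ are [−continuant]. The remaining /ʃ, ʒ, ð, r, z, θ, s/ satisfy [+continuant], [−labial].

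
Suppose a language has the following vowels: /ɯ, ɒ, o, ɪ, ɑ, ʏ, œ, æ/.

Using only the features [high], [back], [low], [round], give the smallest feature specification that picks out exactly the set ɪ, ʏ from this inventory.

Every target segment is [+high], [-back]; each remaining inventory member fails at least one of these. Each conjunct is needed — [-back] alone would also admit /œ, æ/; [+high] alone would also admit /ɯ/ — and no other single listed feature has exactly this extension, so two is the minimum.

[+high, -back]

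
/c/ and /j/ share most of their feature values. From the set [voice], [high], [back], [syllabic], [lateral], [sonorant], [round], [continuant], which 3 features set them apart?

[sonorant], [voice], [continuant]

/c/ is the voiceless palatal stop and /j/ is the palatal glide. Both are [+high], [-back], [-syllabic], [-lateral], [-round]. /c/ is [-sonorant] while /j/ is [+sonorant]; /c/ is [-voice] while /j/ is [+voice]; /c/ is [-continuant] while /j/ is [+continuant], so the distinguishing features are [sonorant], [voice], [continuant].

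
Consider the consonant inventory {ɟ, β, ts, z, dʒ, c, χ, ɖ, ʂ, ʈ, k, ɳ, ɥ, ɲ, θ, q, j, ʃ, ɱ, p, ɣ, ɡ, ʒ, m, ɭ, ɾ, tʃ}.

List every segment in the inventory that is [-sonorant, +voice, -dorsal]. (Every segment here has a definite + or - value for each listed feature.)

Checking each segment against [-sonorant], [+voice], [-dorsal]: /β/ (voiced bilabial fricative), /z/ (voiced alveolar fricative), /dʒ/ (voiced postalveolar affricate), /ɖ/ (voiced retroflex stop), /ʒ/ (voiced postalveolar fricative) satisfy every feature; every other segment in the inventory fails at least one.

β, z, dʒ, ɖ, ʒ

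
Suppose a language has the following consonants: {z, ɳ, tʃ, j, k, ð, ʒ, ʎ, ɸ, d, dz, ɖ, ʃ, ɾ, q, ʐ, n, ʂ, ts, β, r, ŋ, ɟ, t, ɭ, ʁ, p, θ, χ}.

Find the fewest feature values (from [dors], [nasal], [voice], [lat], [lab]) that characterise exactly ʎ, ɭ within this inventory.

The target set is precisely the extension of [+lateral] in this inventory.

[+lat]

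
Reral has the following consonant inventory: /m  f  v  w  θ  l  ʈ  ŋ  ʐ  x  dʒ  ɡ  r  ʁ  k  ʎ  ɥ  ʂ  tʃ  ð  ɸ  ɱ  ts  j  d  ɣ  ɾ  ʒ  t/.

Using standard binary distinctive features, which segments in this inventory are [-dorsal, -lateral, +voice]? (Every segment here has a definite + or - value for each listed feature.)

Checking each segment against [-dorsal], [-lateral], [+voice]: /m/ (bilabial nasal), /v/ (voiced labiodental fricative), /ʐ/ (voiced retroflex fricative), /dʒ/ (voiced postalveolar affricate), /r/ (alveolar trill), /ð/ (voiced dental fricative), among others, satisfy every feature; every other segment in the inventory fails at least one.

m, v, ʐ, dʒ, r, ð, ɱ, d, ɾ, ʒ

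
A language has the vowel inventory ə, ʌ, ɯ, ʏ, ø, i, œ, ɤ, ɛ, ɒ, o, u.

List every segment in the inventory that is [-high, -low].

ə, ʌ, ø, œ, ɤ, ɛ, o

Among the inventory, the [-high] segments are /ə, ʌ, ø, œ, ɤ, ɛ, ɒ, o/.
Then [-low] leaves /ə, ʌ, ø, œ, ɤ, ɛ, o/.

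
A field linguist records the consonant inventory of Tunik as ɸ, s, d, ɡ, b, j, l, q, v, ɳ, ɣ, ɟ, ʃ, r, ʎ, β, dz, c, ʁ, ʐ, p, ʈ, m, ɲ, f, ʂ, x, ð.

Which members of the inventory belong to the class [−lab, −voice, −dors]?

s, ʃ, ʈ, ʂ

Checking each segment against [−labial], [−voice], [−dorsal]: /s/ (voiceless alveolar fricative), /ʃ/ (voiceless postalveolar fricative), /ʈ/ (voiceless retroflex stop), /ʂ/ (voiceless retroflex fricative) satisfy every feature; every other segment in the inventory fails at least one.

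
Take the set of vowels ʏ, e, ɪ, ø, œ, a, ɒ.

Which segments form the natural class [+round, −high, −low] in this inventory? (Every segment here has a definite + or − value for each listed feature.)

Eliminate segments failing any feature: /ʏ/ is [+high]; /e, ɪ, a/ are [−round]; /ɒ/ is [+low]. The remaining /ø, œ/ satisfy [+round], [−high], [−low].

ø, œ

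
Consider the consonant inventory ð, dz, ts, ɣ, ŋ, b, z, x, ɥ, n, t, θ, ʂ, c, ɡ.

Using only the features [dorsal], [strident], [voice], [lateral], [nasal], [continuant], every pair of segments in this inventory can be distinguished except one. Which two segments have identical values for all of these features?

/ɣ/ (voiced velar fricative) and /ɥ/ (labial-palatal glide) are both [+dorsal], [-strident], [+voice], [-lateral], [-nasal], [+continuant], so none of the listed features separates them. (They do differ in [sonorant], [labial], [round] and [back], which are not among the given features.) Every other pair in the inventory differs on at least one listed feature.

ɣ, ɥ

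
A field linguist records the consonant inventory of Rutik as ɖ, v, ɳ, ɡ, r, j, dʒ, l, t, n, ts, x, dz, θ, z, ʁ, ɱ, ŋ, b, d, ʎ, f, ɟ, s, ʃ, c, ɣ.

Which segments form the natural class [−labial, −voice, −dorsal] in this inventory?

t, ts, θ, s, ʃ

Eliminate segments failing any feature: /ɖ, ɳ, ɡ, r, j, dʒ, l, n, dz, z, ʁ, ŋ, d, ʎ, ɟ, ɣ/ are [+voice]; /v, ɱ, b, f/ are [+labial]; /x, c/ are [+dorsal]. The remaining /t, ts, θ, s, ʃ/ satisfy [−labial], [−voice], [−dorsal].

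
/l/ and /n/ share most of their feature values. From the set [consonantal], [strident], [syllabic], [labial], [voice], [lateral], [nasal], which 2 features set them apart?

[nasal], [lateral]

/l/ (alveolar lateral approximant) and /n/ (alveolar nasal) agree on [+consonantal], [−strident], [−syllabic], [−labial], [+voice]. They differ on [nasal] (/l/ [−], /n/ [+]), [lateral] (/l/ [+], /n/ [−]).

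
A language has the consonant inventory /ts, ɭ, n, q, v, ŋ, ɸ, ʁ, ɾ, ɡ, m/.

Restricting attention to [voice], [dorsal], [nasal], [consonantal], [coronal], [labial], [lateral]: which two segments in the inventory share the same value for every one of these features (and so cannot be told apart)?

On the given features, /ʁ/ and /ɡ/ have an identical profile: [+voice], [+dorsal], [-nasal], [+consonantal], [-coronal], [-labial], [-lateral]. No other two segments in the inventory coincide on all 7 features. (They do differ in [continuant] and [high], which are not among the given features.)

ʁ, ɡ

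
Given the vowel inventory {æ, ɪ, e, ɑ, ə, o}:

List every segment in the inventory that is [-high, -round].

æ, e, ɑ, ə

Among the inventory, the [-high] segments are /æ, e, ɑ, ə, o/.
Intersecting with [-round] leaves /æ, e, ɑ, ə/.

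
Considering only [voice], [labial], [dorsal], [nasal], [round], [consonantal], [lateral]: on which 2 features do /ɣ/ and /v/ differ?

[labial], [dorsal]

/ɣ/ is the voiced velar fricative and /v/ is the voiced labiodental fricative. Both are [+voice], [−nasal], [−round], [+consonantal], [−lateral]. /ɣ/ is [−labial] while /v/ is [+labial]; /ɣ/ is [+dorsal] while /v/ is [−dorsal], so the distinguishing features are [labial], [dorsal].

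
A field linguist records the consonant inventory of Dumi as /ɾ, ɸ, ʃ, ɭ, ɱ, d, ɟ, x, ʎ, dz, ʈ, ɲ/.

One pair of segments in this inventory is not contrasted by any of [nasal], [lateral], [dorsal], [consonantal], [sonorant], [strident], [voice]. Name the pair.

ʈ, ɸ

On the given features, /ʈ/ and /ɸ/ have an identical profile: [-nasal], [-lateral], [-dorsal], [+consonantal], [-sonorant], [-strident], [-voice]. No other two segments in the inventory coincide on all 7 features. (They do differ in [continuant], [labial] and [coronal], which are not among the given features.)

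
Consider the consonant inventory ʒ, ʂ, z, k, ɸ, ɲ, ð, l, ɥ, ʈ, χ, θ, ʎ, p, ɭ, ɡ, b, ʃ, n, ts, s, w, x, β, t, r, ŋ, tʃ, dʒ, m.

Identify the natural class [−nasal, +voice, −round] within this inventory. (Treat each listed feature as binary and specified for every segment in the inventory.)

ʒ, z, ð, l, ʎ, ɭ, ɡ, b, β, r, dʒ

The [−nasal] segments are /ʒ, ʂ, z, k, ɸ, ð, l, ɥ, ʈ, χ, θ, ʎ, p, ɭ, ɡ, b, ʃ, ts, s, w, x, β, t, r, tʃ, dʒ/.
Among these, [+voice] gives /ʒ, z, ð, l, ɥ, ʎ, ɭ, ɡ, b, w, β, r, dʒ/.
Then [−round] leaves /ʒ, z, ð, l, ʎ, ɭ, ɡ, b, β, r, dʒ/.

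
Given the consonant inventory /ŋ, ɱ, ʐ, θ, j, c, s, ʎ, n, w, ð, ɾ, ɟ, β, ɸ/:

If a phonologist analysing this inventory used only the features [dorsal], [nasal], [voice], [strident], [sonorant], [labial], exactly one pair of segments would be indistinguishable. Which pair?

ʎ, j

Both /ʎ/ and /j/ are [+dorsal], [-nasal], [+voice], [-strident], [+sonorant], [-labial]. Since the list omits [lateral] — which does distinguish the palatal lateral approximant from the palatal glide — this pair collapses; all other pairs remain distinct.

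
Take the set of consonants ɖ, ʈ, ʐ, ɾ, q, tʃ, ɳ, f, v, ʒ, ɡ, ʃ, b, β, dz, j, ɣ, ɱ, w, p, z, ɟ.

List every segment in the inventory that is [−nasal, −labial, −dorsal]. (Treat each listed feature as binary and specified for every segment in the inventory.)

Checking each segment against [−nasal], [−labial], [−dorsal]: /ɖ/ (voiced retroflex stop), /ʈ/ (voiceless retroflex stop), /ʐ/ (voiced retroflex fricative), /ɾ/ (alveolar tap), /tʃ/ (voiceless postalveolar affricate), /ʒ/ (voiced postalveolar fricative), among others, satisfy every feature; every other segment in the inventory fails at least one.

ɖ, ʈ, ʐ, ɾ, tʃ, ʒ, ʃ, dz, z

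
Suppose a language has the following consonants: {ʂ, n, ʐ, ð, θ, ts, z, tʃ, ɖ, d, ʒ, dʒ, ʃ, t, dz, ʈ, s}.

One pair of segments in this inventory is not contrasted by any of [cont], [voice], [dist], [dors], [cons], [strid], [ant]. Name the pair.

n, d

Both /n/ and /d/ are [−continuant], [+voice], [−distributed], [−dorsal], [+consonantal], [−strident], [+anterior]. Since the list omits [sonorant] and [nasal] — which do distinguish the alveolar nasal from the voiced alveolar stop — this pair collapses; all other pairs remain distinct.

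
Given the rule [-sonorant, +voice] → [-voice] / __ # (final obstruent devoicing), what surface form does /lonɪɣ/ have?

Only the final segment /ɣ/ is both word-final and matches the structural description. It is a voiced velar fricative, so [-sonorant, +voice] holds; changing it to [-voice] with all other features held fixed yields /x/ (voiceless velar fricative). No other segment meets both the structural description and the environment, so the output is [lonɪx].

[lonɪx]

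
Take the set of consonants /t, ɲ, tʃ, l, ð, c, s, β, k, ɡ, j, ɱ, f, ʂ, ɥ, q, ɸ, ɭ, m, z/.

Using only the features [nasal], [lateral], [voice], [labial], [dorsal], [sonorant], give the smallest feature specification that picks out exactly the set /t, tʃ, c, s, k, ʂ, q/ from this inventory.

[-voice, -labial]

/t, tʃ, c, s, k, ʂ, q/ are all [-voice], [-labial], and no other segment in the inventory matches both values. Dropping any one of them over-generates: [-labial] alone would also admit /ɲ, l, ð, ɡ, …/; [-voice] alone would also admit /f, ɸ/. No other single listed feature picks out exactly this set either, so fewer than two features will not do.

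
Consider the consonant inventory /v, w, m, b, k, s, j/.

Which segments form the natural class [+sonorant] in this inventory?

The feature [sonorant] marks segments produced without turbulent airflow (nasals, liquids, glides, vowels). In this inventory /w, m, j/ have that property, so they are [+sonorant]; /v, b, k, s/ are [-sonorant].

w, m, j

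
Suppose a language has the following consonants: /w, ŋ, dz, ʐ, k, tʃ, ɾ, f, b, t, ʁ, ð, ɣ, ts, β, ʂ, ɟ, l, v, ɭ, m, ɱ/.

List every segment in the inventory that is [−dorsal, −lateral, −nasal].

Checking each segment against [−dorsal], [−lateral], [−nasal]: /dz/ (voiced alveolar affricate), /ʐ/ (voiced retroflex fricative), /tʃ/ (voiceless postalveolar affricate), /ɾ/ (alveolar tap), /f/ (voiceless labiodental fricative), /b/ (voiced bilabial stop), among others, satisfy every feature; every other segment in the inventory fails at least one.

dz, ʐ, tʃ, ɾ, f, b, t, ð, ts, β, ʂ, v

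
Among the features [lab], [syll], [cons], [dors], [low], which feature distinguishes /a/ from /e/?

[low]

/a/ is the low unrounded vowel and /e/ is the mid front unrounded tense vowel. Both are [−labial], [+syllabic], [−consonantal], [+dorsal]. /a/ is [+low] while /e/ is [−low], so the distinguishing feature is [low].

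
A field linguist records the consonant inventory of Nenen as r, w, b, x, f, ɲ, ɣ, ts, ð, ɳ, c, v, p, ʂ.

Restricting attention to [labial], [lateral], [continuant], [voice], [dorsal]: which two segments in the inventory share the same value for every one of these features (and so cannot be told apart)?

ð, r

On the given features, /ð/ and /r/ have an identical profile: [−labial], [−lateral], [+continuant], [+voice], [−dorsal]. No other two segments in the inventory coincide on all 5 features. (They do differ in [sonorant], which is not among the given features.)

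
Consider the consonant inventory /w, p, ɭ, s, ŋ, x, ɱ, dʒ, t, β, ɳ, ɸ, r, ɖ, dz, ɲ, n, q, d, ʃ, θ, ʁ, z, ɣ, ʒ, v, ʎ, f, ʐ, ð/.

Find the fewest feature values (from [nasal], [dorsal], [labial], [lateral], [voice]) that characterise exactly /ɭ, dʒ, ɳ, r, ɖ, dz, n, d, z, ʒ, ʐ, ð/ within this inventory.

The class [+voice], [−labial], [−dorsal] has exactly /ɭ, dʒ, ɳ, r, ɖ, dz, n, d, z, ʒ, ʐ, ð/ as its extension in this inventory. No smaller conjunction from the listed features achieves this: [−labial, −dorsal] alone would also admit /s, t, ʃ, θ/; [+voice, −dorsal] alone would also admit /ɱ, β, v/; [+voice, −labial] alone would also admit /ŋ, ɲ, ʁ, ɣ, …/; and checking the remaining two-feature bundles turns up none with this extension.

[+voice, −labial, −dorsal]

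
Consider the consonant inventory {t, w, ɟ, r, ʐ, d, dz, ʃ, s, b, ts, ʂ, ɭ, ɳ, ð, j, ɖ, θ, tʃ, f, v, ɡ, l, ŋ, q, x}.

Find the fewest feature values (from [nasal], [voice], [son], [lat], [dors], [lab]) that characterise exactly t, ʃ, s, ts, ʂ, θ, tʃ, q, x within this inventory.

Every target segment is [−voice], [−labial]; each remaining inventory member fails at least one of these. Each conjunct is needed — [−labial] alone would also admit /ɟ, r, ʐ, d, …/; [−voice] alone would also admit /f/ — and no other single listed feature has exactly this extension, so two is the minimum.

[−voice, −lab]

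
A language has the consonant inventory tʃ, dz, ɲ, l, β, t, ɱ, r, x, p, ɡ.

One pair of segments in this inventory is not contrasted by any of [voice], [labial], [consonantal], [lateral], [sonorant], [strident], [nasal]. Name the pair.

x, t

/x/ (voiceless velar fricative) and /t/ (voiceless alveolar stop) are both [-voice], [-labial], [+consonantal], [-lateral], [-sonorant], [-strident], [-nasal], so none of the listed features separates them. (They do differ in [continuant], [coronal] and [dorsal], which are not among the given features.) Every other pair in the inventory differs on at least one listed feature.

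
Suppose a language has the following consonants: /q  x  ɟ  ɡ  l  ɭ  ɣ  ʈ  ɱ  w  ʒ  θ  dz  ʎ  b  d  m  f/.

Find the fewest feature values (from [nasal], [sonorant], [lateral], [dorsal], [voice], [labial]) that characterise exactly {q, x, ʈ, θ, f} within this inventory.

[-voice]

The target set is precisely the extension of [-voice] in this inventory.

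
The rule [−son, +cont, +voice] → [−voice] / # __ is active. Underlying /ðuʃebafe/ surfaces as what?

/ð/ satisfies [−son, +cont, +voice] and sits in # __. The [−voice] counterpart of the voiced dental fricative is /θ/. Other segments in /ðuʃebafe/ either fail the structural description or are not in the environment, so the surface form is [θuʃebafe].

[θuʃebafe]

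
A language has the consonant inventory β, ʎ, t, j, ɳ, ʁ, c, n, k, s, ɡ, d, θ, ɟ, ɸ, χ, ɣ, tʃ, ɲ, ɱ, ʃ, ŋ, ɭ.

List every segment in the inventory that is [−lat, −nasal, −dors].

Among the inventory, the [−lateral] segments are /β, t, j, ɳ, ʁ, c, n, k, s, ɡ, d, θ, ɟ, ɸ, χ, ɣ, tʃ, ɲ, ɱ, ʃ, ŋ/.
Of those, [−nasal] gives /β, t, j, ʁ, c, k, s, ɡ, d, θ, ɟ, ɸ, χ, ɣ, tʃ, ʃ/.
Then [−dorsal] leaves /β, t, s, d, θ, ɸ, tʃ, ʃ/.

β, t, s, d, θ, ɸ, tʃ, ʃ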